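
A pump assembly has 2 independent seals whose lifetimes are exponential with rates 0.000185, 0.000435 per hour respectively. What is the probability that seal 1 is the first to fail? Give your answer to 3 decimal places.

The time to first failure is exponential with rate Σλ = 0.000185 + 0.000435 = 0.00062.
P(seal 1 first) = λ_1/Σλ = 0.000185/0.00062 ≈ 0.298.

0.298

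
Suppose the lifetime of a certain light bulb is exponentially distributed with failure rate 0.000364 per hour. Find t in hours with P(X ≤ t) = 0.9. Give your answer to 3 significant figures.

Set 1 − e^(−λt) = 0.9, so t = −ln(0.1)/λ = 2.3026/0.000364 ≈ 6325.78 hours.

6330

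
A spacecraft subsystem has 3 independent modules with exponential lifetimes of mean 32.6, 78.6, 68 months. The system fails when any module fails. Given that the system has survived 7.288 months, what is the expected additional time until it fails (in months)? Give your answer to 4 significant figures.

First-failure rate Σλ = 1/32.6 + 1/78.6 + 1/68 = 0.0581034.
By memorylessness the expected residual is 1/Σλ = 17.2107 months, regardless of the 7.288 already elapsed.

17.21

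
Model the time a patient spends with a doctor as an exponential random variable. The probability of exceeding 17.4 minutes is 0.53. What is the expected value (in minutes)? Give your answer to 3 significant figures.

e^(−λ·17.4) = 0.53 ⇒ λ = −ln(0.53)/17.4 = 0.0364873.
Mean = 1/λ = 27.4068 minutes.

27.4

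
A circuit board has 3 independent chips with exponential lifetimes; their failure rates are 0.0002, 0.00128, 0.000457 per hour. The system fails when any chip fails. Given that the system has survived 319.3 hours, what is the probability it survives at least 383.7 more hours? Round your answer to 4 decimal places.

0.4756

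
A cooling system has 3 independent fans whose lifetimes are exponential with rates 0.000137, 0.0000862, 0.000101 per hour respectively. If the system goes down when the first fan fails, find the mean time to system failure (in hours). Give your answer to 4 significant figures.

3085

The time to first failure is exponential with rate Σλ = 0.000137 + 0.0000862 + 0.000101 = 0.0003242.
E[min] = 1/Σλ = 1/0.0003242 = 3084.52 hours.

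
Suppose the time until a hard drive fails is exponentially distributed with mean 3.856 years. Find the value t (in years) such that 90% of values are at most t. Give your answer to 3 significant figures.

The rate is λ = 1/3.856 = 0.259336 per year.
Set 1 − e^(−λt) = 0.9, so t = −ln(0.1)/λ = 2.3026/0.259336 ≈ 8.87877 years.

8.88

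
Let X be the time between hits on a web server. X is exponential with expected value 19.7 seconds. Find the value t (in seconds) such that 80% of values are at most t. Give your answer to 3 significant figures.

31.7

The rate is λ = 1/19.7 = 0.0507614 per second.
Set 1 − e^(−λt) = 0.8, so t = −ln(0.2)/λ = 1.6094/0.0507614 ≈ 31.7059 seconds.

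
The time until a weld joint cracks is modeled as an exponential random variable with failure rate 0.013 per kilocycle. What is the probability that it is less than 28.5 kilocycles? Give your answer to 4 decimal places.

0.3096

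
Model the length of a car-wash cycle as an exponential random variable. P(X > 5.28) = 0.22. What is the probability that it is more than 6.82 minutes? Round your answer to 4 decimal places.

0.1415

e^(−λ·5.28) = 0.22 ⇒ λ = −ln(0.22)/5.28 = 0.286767.
P(X > 6.82) = e^(−0.286767·6.82) = e^(−1.9557) ≈ 0.1415.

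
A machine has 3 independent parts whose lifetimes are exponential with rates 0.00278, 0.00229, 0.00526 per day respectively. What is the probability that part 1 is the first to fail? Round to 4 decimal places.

0.2691

The time to first failure is exponential with rate Σλ = 0.00278 + 0.00229 + 0.00526 = 0.01033.
P(part 1 first) = λ_1/Σλ = 0.00278/0.01033 ≈ 0.2691.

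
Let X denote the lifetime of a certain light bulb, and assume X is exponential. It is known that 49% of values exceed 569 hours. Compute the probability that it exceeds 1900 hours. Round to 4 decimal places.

0.0924

e^(−λ·569) = 0.49 ⇒ λ = −ln(0.49)/569 = 0.00125369.
P(X > 1900) = e^(−0.00125369·1900) = e^(−2.382) ≈ 0.0924.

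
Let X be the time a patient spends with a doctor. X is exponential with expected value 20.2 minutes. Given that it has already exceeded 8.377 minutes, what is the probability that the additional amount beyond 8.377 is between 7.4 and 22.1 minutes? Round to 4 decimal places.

0.3584

The rate is λ = 1/20.2 = 0.049505 per minute.
Memoryless: the residual past 8.377 is again Exp(λ).
P(7.4 < residual < 22.1) = e^(−λ·7.4) − e^(−λ·22.1) = 0.69327 − 0.33485 ≈ 0.3584.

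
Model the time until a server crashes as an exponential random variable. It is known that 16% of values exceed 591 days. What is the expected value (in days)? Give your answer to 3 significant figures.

e^(−λ·591) = 0.16 ⇒ λ = −ln(0.16)/591 = 0.00310081.
Mean = 1/λ = 322.496 days.

322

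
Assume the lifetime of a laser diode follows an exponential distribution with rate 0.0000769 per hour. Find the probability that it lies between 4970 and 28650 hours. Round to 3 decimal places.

P(4970 < X < 28650) = e^(−λ·4970) − e^(−λ·28650) = 0.68236 − 0.11045 ≈ 0.572.

0.572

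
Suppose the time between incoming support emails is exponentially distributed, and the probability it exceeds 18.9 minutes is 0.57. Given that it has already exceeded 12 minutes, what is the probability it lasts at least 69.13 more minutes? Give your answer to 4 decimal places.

From e^(−λ·18.9) = 0.57, λ = −ln(0.57)/18.9 = 0.0297417.
Memoryless: P(X > 12+69.13 | X > 12) = P(X > 69.13) = e^(−0.0297417·69.13) ≈ 0.1280.

0.1280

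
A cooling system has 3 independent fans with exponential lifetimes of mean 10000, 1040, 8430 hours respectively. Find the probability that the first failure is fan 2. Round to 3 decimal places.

0.815

Rates: λ_i = 1/mean_i → 0.0001, 0.000961538, 0.000118624; Σλ = 0.00118016.
P(fan 2 first) = λ_2/Σλ = 0.000961538/0.00118016 ≈ 0.815.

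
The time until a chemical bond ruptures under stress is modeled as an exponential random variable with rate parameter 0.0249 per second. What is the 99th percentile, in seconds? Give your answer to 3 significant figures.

185

Set 1 − e^(−λt) = 0.99, so t = −ln(0.01)/λ = 4.6052/0.0249 ≈ 184.947 seconds.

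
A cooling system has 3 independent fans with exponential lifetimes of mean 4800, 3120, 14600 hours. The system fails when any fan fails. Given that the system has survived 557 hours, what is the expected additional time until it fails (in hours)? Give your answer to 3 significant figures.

1670

First-failure rate Σλ = 1/4800 + 1/3120 + 1/14600 = 0.000597339.
By memorylessness the expected residual is 1/Σλ = 1674.09 hours, regardless of the 557 already elapsed.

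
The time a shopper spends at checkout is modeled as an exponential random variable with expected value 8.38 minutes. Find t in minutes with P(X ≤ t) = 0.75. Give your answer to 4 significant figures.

11.62

The rate is λ = 1/8.38 = 0.119332 per minute.
Set 1 − e^(−λt) = 0.75, so t = −ln(0.25)/λ = 1.3863/0.119332 ≈ 11.6171 minutes.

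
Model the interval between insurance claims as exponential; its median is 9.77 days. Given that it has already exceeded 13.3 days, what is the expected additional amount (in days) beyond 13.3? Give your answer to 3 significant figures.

14.1

For an exponential, median = ln(2)/λ, so λ = ln 2 / 9.77 = 0.0709465 per day.
By memorylessness, the remaining amount past any threshold is again Exp(λ) with mean 1/λ = 14.0951 days.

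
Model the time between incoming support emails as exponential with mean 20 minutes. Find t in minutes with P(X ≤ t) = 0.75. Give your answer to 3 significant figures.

The rate is λ = 1/20 = 0.05 per minute.
Set 1 − e^(−λt) = 0.75, so t = −ln(0.25)/λ = 1.3863/0.05 ≈ 27.7259 minutes.

27.7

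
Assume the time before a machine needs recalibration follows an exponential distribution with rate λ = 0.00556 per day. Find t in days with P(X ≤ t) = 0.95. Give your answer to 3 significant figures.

Set 1 − e^(−λt) = 0.95, so t = −ln(0.05)/λ = 2.9957/0.00556 ≈ 538.801 days.

539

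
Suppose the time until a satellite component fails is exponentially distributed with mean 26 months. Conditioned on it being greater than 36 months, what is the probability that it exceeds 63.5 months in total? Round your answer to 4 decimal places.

0.3473

The rate is λ = 1/26 = 0.0384615 per month.
The exponential is memoryless, so the remaining time is again Exp(λ): the condition X > 36 is irrelevant.
P(X > 27.5) = e^(−1.0577) ≈ 0.3473.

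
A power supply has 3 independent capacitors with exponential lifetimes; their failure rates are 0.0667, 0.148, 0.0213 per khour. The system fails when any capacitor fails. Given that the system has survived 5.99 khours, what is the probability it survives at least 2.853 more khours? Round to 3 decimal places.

Time to first failure ~ Exp(Σλ) with Σλ = 0.236.
By memorylessness, P(T > 5.99+2.853 | T > 5.99) = P(T > 2.853) = e^(−0.236·2.853) ≈ 0.510.

0.510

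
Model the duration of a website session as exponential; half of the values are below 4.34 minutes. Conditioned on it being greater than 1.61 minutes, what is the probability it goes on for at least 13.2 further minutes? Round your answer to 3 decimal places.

0.121

For an exponential, median = ln(2)/λ, so λ = ln 2 / 4.34 = 0.159711 per minute.
The exponential is memoryless, so the remaining time is again Exp(λ): the condition X > 1.61 is irrelevant.
P(X > 13.2) = e^(−2.1082) ≈ 0.121.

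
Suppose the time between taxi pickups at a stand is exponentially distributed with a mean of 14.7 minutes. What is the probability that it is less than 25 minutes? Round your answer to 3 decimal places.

0.817

The rate is λ = 1/14.7 = 0.0680272 per minute.
P(X ≤ 25) = 1 − e^(−λ·25) = 1 − e^(−1.7007) ≈ 0.817.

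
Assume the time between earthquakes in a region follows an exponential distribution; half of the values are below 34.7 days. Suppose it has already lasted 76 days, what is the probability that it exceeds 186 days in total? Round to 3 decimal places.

0.111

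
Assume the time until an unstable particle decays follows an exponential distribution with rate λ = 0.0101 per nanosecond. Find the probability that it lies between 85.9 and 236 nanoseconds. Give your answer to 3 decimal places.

P(85.9 < X < 236) = e^(−λ·85.9) − e^(−λ·236) = 0.41996 − 0.09222 ≈ 0.328.

0.328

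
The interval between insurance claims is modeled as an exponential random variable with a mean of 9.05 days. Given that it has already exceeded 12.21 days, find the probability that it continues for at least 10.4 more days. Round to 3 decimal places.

0.317

The rate is λ = 1/9.05 = 0.110497 per day.
The exponential is memoryless, so the remaining time is again Exp(λ): the condition X > 12.21 is irrelevant.
P(X > 10.4) = e^(−1.1492) ≈ 0.317.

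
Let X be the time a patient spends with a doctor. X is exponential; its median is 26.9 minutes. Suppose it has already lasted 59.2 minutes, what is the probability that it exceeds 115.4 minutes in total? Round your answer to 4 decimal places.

For an exponential, median = ln(2)/λ, so λ = ln 2 / 26.9 = 0.0257676 per minute.
The exponential is memoryless, so the remaining time is again Exp(λ): the condition X > 59.2 is irrelevant.
P(X > 56.2) = e^(−1.4481) ≈ 0.2350.

0.2350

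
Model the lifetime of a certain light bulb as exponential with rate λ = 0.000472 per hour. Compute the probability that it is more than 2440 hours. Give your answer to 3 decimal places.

0.316

P(X > 2440) = e^(−λ·2440) = e^(−1.1517) ≈ 0.316.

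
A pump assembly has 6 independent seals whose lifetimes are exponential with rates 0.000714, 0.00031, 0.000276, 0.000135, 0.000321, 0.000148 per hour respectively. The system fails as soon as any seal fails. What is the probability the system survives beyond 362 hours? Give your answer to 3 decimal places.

The time to first failure is exponential with rate Σλ = 0.000714 + 0.00031 + 0.000276 + 0.000135 + 0.000321 + 0.000148 = 0.001904.
P(min > 362) = e^(−0.001904·362) = e^(−0.68925) ≈ 0.502.

0.502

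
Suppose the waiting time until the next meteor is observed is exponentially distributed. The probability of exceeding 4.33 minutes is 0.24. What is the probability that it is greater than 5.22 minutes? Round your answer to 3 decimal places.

e^(−λ·4.33) = 0.24 ⇒ λ = −ln(0.24)/4.33 = 0.329588.
P(X > 5.22) = e^(−0.329588·5.22) = e^(−1.7204) ≈ 0.179.

0.179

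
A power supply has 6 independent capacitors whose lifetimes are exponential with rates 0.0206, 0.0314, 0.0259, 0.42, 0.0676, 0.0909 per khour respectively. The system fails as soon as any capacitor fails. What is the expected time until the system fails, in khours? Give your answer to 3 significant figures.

1.52

The time to first failure is exponential with rate Σλ = 0.0206 + 0.0314 + 0.0259 + 0.42 + 0.0676 + 0.0909 = 0.6564.
E[min] = 1/Σλ = 1/0.6564 = 1.52346 khours.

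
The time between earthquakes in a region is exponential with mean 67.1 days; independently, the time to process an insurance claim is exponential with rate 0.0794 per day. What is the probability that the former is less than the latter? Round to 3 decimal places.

0.158

λ_1 = 1/67.1 = 0.0149031, λ_2 = 0.0794.
For independent exponentials, P(the former < the latter) = λ_1/(λ_1+λ_2) = 0.0149031/0.0943031 ≈ 0.158.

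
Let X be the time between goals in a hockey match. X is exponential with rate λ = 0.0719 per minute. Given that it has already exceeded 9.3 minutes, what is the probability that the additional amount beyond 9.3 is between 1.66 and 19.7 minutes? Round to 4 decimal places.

0.6449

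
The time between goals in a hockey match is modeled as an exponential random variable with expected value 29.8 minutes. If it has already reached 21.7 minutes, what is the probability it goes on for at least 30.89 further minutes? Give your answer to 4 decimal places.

0.3547

The rate is λ = 1/29.8 = 0.033557 per minute.
The exponential is memoryless, so the remaining time is again Exp(λ): the condition X > 21.7 is irrelevant.
P(X > 30.89) = e^(−1.0366) ≈ 0.3547.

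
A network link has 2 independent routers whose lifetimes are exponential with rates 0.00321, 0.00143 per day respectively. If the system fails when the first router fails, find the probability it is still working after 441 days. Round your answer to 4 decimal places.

0.1292

The time to first failure is exponential with rate Σλ = 0.00321 + 0.00143 = 0.00464.
P(min > 441) = e^(−0.00464·441) = e^(−2.0462) ≈ 0.1292.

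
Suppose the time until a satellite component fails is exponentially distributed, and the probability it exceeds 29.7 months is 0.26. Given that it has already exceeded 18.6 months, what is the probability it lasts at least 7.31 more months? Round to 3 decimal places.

From e^(−λ·29.7) = 0.26, λ = −ln(0.26)/29.7 = 0.045356.
Memoryless: P(X > 18.6+7.31 | X > 18.6) = P(X > 7.31) = e^(−0.045356·7.31) ≈ 0.718.

0.718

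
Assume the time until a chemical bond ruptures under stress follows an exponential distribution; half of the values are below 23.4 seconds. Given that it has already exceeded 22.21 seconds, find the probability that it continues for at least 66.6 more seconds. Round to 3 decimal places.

For an exponential, median = ln(2)/λ, so λ = ln 2 / 23.4 = 0.0296217 per second.
The exponential is memoryless, so the remaining time is again Exp(λ): the condition X > 22.21 is irrelevant.
P(X > 66.6) = e^(−1.9728) ≈ 0.139.

0.139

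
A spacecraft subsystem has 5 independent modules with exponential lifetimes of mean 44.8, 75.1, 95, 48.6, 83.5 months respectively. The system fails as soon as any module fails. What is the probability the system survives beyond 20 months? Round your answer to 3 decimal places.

0.207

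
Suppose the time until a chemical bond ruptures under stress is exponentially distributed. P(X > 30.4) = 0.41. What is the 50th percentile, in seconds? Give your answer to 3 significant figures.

23.6

e^(−λ·30.4) = 0.41 ⇒ λ = −ln(0.41)/30.4 = 0.0293289.
50th percentile: 1 − e^(−λt) = 0.5, t = −ln(0.5)/λ = 23.6336 seconds.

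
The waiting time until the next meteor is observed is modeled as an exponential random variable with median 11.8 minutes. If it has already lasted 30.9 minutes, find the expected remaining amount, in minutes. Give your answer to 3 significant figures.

17.0

For an exponential, median = ln(2)/λ, so λ = ln 2 / 11.8 = 0.0587413 per minute.
By memorylessness, the remaining amount past any threshold is again Exp(λ) with mean 1/λ = 17.0238 minutes.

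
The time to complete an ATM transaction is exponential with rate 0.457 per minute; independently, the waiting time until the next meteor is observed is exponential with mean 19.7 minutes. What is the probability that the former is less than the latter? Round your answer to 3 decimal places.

0.900

λ_1 = 0.457, λ_2 = 1/19.7 = 0.0507614.
For independent exponentials, P(the former < the latter) = λ_1/(λ_1+λ_2) = 0.457/0.507761 ≈ 0.900.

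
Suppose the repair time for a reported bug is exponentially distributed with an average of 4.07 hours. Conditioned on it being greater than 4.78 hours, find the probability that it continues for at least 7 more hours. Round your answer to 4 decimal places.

0.1791

The rate is λ = 1/4.07 = 0.2457 per hour.
The exponential is memoryless, so the remaining time is again Exp(λ): the condition X > 4.78 is irrelevant.
P(X > 7) = e^(−1.7199) ≈ 0.1791.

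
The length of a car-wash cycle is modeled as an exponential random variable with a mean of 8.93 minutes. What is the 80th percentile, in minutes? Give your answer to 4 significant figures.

The rate is λ = 1/8.93 = 0.111982 per minute.
Set 1 − e^(−λt) = 0.8, so t = −ln(0.2)/λ = 1.6094/0.111982 ≈ 14.3723 minutes.

14.37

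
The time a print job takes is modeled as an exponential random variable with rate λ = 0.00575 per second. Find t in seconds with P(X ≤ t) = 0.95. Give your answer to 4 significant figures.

Set 1 − e^(−λt) = 0.95, so t = −ln(0.05)/λ = 2.9957/0.00575 ≈ 520.997 seconds.

521.0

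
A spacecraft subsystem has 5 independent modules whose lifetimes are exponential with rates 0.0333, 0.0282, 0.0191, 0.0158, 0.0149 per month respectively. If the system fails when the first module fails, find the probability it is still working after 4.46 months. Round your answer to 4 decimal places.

The time to first failure is exponential with rate Σλ = 0.0333 + 0.0282 + 0.0191 + 0.0158 + 0.0149 = 0.1113.
P(min > 4.46) = e^(−0.1113·4.46) = e^(−0.4964) ≈ 0.6087.

0.6087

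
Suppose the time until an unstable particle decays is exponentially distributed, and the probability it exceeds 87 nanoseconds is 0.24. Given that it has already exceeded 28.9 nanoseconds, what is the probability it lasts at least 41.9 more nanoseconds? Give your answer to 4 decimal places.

From e^(−λ·87) = 0.24, λ = −ln(0.24)/87 = 0.0164036.
Memoryless: P(X > 28.9+41.9 | X > 28.9) = P(X > 41.9) = e^(−0.0164036·41.9) ≈ 0.5029.

0.5029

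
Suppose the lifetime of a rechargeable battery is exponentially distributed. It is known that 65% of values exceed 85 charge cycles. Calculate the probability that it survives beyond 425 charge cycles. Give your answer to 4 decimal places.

0.1160

e^(−λ·85) = 0.65 ⇒ λ = −ln(0.65)/85 = 0.00506803.
P(X > 425) = e^(−0.00506803·425) = e^(−2.1539) ≈ 0.1160.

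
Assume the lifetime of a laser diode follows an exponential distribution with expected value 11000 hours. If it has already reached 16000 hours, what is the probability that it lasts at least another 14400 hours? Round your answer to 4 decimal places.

0.2701

The rate is λ = 1/11000 = 0.0000909091 per hour.
By the memoryless property, P(X > 16000+14400 | X > 16000) = P(X > 14400).
P(X > 14400) = e^(−1.3091) ≈ 0.2701.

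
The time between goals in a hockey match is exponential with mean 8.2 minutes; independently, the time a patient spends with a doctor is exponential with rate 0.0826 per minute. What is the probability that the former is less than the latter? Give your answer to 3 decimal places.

λ_1 = 1/8.2 = 0.121951, λ_2 = 0.0826.
For independent exponentials, P(the former < the latter) = λ_1/(λ_1+λ_2) = 0.121951/0.204551 ≈ 0.596.

0.596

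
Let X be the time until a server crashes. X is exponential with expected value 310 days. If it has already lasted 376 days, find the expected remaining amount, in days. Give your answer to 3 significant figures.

310

The rate is λ = 1/310 = 0.00322581 per day.
By memorylessness, the remaining amount past any threshold is again Exp(λ) with mean 1/λ = 310 days.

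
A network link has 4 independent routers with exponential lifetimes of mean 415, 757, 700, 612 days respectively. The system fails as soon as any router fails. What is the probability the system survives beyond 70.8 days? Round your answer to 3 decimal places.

0.618

The first failure time is exponential with rate Σλ_i = 1/415 + 1/757 + 1/700 + 1/612 = 0.0067932 per day.
P(min > 70.8) = e^(−0.0067932·70.8) = e^(−0.48096) ≈ 0.618.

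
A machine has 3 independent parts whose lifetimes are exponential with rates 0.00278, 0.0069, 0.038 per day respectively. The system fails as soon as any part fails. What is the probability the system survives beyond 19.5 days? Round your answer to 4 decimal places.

0.3946

The time to first failure is exponential with rate Σλ = 0.00278 + 0.0069 + 0.038 = 0.04768.
P(min > 19.5) = e^(−0.04768·19.5) = e^(−0.92976) ≈ 0.3946.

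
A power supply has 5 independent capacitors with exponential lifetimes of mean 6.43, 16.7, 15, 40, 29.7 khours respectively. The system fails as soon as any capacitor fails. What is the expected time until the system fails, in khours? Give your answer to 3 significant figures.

2.93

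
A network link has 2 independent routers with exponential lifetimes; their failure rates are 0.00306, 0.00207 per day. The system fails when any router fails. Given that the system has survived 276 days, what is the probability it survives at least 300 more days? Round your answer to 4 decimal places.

Time to first failure ~ Exp(Σλ) with Σλ = 0.00513.
By memorylessness, P(T > 276+300 | T > 276) = P(T > 300) = e^(−0.00513·300) ≈ 0.2146.

0.2146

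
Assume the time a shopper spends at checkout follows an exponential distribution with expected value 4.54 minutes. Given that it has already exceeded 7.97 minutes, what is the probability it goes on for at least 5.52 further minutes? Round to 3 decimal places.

The rate is λ = 1/4.54 = 0.220264 per minute.
The exponential is memoryless, so the remaining time is again Exp(λ): the condition X > 7.97 is irrelevant.
P(X > 5.52) = e^(−1.2159) ≈ 0.296.

0.296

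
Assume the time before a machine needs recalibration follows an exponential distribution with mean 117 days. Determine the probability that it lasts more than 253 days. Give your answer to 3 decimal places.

The rate is λ = 1/117 = 0.00854701 per day.
P(X > 253) = e^(−λ·253) = e^(−2.1624) ≈ 0.115.

0.115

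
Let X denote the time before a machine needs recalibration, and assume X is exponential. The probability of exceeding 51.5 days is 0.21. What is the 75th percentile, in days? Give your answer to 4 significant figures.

45.75

e^(−λ·51.5) = 0.21 ⇒ λ = −ln(0.21)/51.5 = 0.0303038.
75th percentile: 1 − e^(−λt) = 0.75, t = −ln(0.25)/λ = 45.7465 days.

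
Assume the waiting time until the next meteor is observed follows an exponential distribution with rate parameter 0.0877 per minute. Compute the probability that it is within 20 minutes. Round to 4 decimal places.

0.8269

P(X ≤ 20) = 1 − e^(−λ·20) = 1 − e^(−1.754) ≈ 0.8269.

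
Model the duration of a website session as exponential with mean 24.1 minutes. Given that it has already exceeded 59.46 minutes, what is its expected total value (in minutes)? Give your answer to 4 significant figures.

The rate is λ = 1/24.1 = 0.0414938 per minute.
By memorylessness, E[X | X > 59.46] = 59.46 + 1/λ = 59.46 + 24.1 = 83.56 minutes.

83.56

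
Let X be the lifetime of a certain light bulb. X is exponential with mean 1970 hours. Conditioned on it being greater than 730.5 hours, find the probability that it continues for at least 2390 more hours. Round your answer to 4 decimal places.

0.2972

The rate is λ = 1/1970 = 0.000507614 per hour.
By the memoryless property, P(X > 730.5+2390 | X > 730.5) = P(X > 2390).
P(X > 2390) = e^(−1.2132) ≈ 0.2972.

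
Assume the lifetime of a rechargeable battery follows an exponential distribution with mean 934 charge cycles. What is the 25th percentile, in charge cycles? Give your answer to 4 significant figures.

268.7

The rate is λ = 1/934 = 0.00107066 per charge cycle.
Set 1 − e^(−λt) = 0.25, so t = −ln(0.75)/λ = 0.28768/0.00107066 ≈ 268.695 charge cycles.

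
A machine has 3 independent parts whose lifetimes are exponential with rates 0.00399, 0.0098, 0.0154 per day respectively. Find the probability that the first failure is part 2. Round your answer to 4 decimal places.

0.3357

The time to first failure is exponential with rate Σλ = 0.00399 + 0.0098 + 0.0154 = 0.02919.
P(part 2 first) = λ_2/Σλ = 0.0098/0.02919 ≈ 0.3357.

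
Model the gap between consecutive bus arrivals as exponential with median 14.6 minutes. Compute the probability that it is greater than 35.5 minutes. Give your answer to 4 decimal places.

0.1854

For an exponential, median = ln(2)/λ, so λ = ln 2 / 14.6 = 0.0474758 per minute.
P(X > 35.5) = e^(−λ·35.5) = e^(−1.6854) ≈ 0.1854.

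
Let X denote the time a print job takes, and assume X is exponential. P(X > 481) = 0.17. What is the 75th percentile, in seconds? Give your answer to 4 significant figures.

e^(−λ·481) = 0.17 ⇒ λ = −ln(0.17)/481 = 0.0036839.
75th percentile: 1 − e^(−λt) = 0.75, t = −ln(0.25)/λ = 376.311 seconds.

376.3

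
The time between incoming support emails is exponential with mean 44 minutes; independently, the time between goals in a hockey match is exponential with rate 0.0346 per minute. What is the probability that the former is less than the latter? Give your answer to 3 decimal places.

λ_1 = 1/44 = 0.0227273, λ_2 = 0.0346.
For independent exponentials, P(the former < the latter) = λ_1/(λ_1+λ_2) = 0.0227273/0.0573273 ≈ 0.396.

0.396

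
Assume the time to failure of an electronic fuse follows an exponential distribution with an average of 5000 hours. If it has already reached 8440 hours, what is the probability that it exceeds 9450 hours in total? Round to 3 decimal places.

0.817

The rate is λ = 1/5000 = 0.0002 per hour.
P(X > s+t | X > s) = e^(−λ(s+t))/e^(−λs) = e^(−λt), independent of s = 8440.
P(X > 1010) = e^(−0.202) ≈ 0.817.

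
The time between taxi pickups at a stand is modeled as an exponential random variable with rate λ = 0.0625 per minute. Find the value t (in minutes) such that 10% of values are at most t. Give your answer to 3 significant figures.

1.69

Set 1 − e^(−λt) = 0.1, so t = −ln(0.9)/λ = 0.10536/0.0625 ≈ 1.68577 minutes.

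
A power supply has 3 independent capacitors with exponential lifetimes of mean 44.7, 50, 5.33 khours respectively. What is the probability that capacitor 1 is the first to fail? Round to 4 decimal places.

0.0973

Rates: λ_i = 1/mean_i → 0.0223714, 0.02, 0.187617; Σλ = 0.229989.
P(capacitor 1 first) = λ_1/Σλ = 0.0223714/0.229989 ≈ 0.0973.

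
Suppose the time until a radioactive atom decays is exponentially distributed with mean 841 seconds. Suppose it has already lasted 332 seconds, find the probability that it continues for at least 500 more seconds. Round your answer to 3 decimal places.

0.552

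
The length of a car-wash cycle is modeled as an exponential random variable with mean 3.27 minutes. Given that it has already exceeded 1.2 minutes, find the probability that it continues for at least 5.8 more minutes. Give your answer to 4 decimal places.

0.1697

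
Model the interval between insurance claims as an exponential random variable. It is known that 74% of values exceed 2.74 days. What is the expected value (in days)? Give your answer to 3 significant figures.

9.10

e^(−λ·2.74) = 0.74 ⇒ λ = −ln(0.74)/2.74 = 0.109892.
Mean = 1/λ = 9.09981 days.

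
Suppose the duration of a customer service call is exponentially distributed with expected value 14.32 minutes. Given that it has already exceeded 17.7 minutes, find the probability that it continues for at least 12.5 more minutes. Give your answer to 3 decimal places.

0.418

The rate is λ = 1/14.32 = 0.0698324 per minute.
P(X > s+t | X > s) = e^(−λ(s+t))/e^(−λs) = e^(−λt), independent of s = 17.7.
P(X > 12.5) = e^(−0.87291) ≈ 0.418.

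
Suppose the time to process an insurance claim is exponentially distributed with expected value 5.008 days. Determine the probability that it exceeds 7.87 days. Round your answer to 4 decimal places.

0.2077

The rate is λ = 1/5.008 = 0.199681 per day.
P(X > 7.87) = e^(−λ·7.87) = e^(−1.5715) ≈ 0.2077.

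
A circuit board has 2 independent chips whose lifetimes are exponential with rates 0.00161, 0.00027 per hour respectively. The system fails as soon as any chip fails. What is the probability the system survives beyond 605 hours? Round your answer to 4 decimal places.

The time to first failure is exponential with rate Σλ = 0.00161 + 0.00027 = 0.00188.
P(min > 605) = e^(−0.00188·605) = e^(−1.1374) ≈ 0.3207.

0.3207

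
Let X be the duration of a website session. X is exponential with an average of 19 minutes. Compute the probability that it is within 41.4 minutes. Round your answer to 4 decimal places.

0.8868

The rate is λ = 1/19 = 0.0526316 per minute.
P(X ≤ 41.4) = 1 − e^(−λ·41.4) = 1 − e^(−2.1789) ≈ 0.8868.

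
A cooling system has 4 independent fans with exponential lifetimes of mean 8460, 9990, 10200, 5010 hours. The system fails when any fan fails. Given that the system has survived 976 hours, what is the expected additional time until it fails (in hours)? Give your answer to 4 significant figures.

1938

First-failure rate Σλ = 1/8460 + 1/9990 + 1/10200 + 1/5010 = 0.000515943.
By memorylessness the expected residual is 1/Σλ = 1938.2 hours, regardless of the 976 already elapsed.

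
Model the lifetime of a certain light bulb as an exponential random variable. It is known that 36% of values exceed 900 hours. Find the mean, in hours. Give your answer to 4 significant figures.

e^(−λ·900) = 0.36 ⇒ λ = −ln(0.36)/900 = 0.00113517.
Mean = 1/λ = 880.927 hours.

880.9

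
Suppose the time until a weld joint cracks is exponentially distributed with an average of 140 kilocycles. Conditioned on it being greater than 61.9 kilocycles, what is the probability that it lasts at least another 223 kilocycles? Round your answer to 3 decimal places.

0.203

The rate is λ = 1/140 = 0.00714286 per kilocycle.
P(X > s+t | X > s) = e^(−λ(s+t))/e^(−λs) = e^(−λt), independent of s = 61.9.
P(X > 223) = e^(−1.5929) ≈ 0.203.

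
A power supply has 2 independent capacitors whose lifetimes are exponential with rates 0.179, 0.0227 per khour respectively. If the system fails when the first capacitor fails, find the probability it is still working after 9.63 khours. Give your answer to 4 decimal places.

The time to first failure is exponential with rate Σλ = 0.179 + 0.0227 = 0.2017.
P(min > 9.63) = e^(−0.2017·9.63) = e^(−1.9424) ≈ 0.1434.

0.1434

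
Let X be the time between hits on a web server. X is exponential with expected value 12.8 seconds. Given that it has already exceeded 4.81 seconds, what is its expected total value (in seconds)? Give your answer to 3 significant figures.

17.6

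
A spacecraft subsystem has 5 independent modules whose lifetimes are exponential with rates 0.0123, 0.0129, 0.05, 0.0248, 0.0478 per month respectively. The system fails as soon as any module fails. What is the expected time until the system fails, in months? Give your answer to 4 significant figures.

The time to first failure is exponential with rate Σλ = 0.0123 + 0.0129 + 0.05 + 0.0248 + 0.0478 = 0.1478.
E[min] = 1/Σλ = 1/0.1478 = 6.7659 months.

6.766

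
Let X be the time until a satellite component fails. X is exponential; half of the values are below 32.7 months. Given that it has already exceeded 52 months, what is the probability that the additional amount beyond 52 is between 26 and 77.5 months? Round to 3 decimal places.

For an exponential, median = ln(2)/λ, so λ = ln 2 / 32.7 = 0.0211972 per month.
Memoryless: the residual past 52 is again Exp(λ).
P(26 < residual < 77.5) = e^(−λ·26) − e^(−λ·77.5) = 0.57630 − 0.19344 ≈ 0.383.

0.383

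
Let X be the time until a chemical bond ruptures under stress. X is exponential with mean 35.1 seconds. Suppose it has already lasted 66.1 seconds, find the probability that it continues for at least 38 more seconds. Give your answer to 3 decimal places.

0.339

The rate is λ = 1/35.1 = 0.02849 per second.
By the memoryless property, P(X > 66.1+38 | X > 66.1) = P(X > 38).
P(X > 38) = e^(−1.0826) ≈ 0.339.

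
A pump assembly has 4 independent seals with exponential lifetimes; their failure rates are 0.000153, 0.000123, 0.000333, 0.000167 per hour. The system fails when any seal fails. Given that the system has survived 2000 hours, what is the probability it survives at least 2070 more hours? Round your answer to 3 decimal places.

Time to first failure ~ Exp(Σλ) with Σλ = 0.000776.
By memorylessness, P(T > 2000+2070 | T > 2000) = P(T > 2070) = e^(−0.000776·2070) ≈ 0.201.

0.201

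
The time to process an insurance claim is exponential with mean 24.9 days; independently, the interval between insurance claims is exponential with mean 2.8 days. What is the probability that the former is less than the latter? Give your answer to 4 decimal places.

λ_1 = 1/24.9 = 0.0401606, λ_2 = 1/2.8 = 0.357143.
For independent exponentials, P(the former < the latter) = λ_1/(λ_1+λ_2) = 0.0401606/0.397303 ≈ 0.1011.

0.1011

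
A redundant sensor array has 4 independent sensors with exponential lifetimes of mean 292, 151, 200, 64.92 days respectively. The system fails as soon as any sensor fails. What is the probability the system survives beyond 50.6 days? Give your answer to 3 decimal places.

0.214

The first failure time is exponential with rate Σλ_i = 1/292 + 1/151 + 1/200 + 1/64.92 = 0.0304507 per day.
P(min > 50.6) = e^(−0.0304507·50.6) = e^(−1.5408) ≈ 0.214.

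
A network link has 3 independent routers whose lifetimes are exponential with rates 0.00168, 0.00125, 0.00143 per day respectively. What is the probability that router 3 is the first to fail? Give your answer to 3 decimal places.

0.328

The time to first failure is exponential with rate Σλ = 0.00168 + 0.00125 + 0.00143 = 0.00436.
P(router 3 first) = λ_3/Σλ = 0.00143/0.00436 ≈ 0.328.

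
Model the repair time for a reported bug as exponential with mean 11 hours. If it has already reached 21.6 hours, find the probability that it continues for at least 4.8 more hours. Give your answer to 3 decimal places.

The rate is λ = 1/11 = 0.0909091 per hour.
P(X > s+t | X > s) = e^(−λ(s+t))/e^(−λs) = e^(−λt), independent of s = 21.6.
P(X > 4.8) = e^(−0.43636) ≈ 0.646.

0.646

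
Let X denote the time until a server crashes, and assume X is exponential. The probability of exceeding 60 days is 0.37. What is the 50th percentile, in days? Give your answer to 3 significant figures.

e^(−λ·60) = 0.37 ⇒ λ = −ln(0.37)/60 = 0.0165709.
50th percentile: 1 − e^(−λt) = 0.5, t = −ln(0.5)/λ = 41.8293 days.

41.8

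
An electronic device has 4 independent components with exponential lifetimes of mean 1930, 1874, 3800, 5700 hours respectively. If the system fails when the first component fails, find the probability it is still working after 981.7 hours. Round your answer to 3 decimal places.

The first failure time is exponential with rate Σλ_i = 1/1930 + 1/1874 + 1/3800 + 1/5700 = 0.00149035 per hour.
P(min > 981.7) = e^(−0.00149035·981.7) = e^(−1.4631) ≈ 0.232.

0.232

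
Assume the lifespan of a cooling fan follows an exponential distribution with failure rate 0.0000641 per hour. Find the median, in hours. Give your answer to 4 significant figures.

Set 1 − e^(−λt) = 0.5, so t = −ln(0.5)/λ = 0.69315/0.0000641 ≈ 10813.5 hours.

10810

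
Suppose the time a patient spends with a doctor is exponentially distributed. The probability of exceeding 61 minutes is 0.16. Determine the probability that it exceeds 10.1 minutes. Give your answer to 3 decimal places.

e^(−λ·61) = 0.16 ⇒ λ = −ln(0.16)/61 = 0.0300423.
P(X > 10.1) = e^(−0.0300423·10.1) = e^(−0.30343) ≈ 0.738.

0.738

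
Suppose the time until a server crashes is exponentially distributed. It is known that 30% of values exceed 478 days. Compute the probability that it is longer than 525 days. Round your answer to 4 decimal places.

e^(−λ·478) = 0.30 ⇒ λ = −ln(0.30)/478 = 0.00251877.
P(X > 525) = e^(−0.00251877·525) = e^(−1.3224) ≈ 0.2665.

0.2665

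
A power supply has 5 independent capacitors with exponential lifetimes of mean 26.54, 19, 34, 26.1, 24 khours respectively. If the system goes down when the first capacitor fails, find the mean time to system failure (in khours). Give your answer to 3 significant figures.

5.01

The first failure time is exponential with rate Σλ_i = 1/26.54 + 1/19 + 1/34 + 1/26.1 + 1/24 = 0.199703 per khour.
E[min] = 1/Σλ = 1/0.199703 = 5.00743 khours.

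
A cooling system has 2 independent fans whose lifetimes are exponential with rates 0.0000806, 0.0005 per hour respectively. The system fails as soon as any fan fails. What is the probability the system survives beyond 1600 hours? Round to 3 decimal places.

The time to first failure is exponential with rate Σλ = 0.0000806 + 0.0005 = 0.0005806.
P(min > 1600) = e^(−0.0005806·1600) = e^(−0.92896) ≈ 0.395.

0.395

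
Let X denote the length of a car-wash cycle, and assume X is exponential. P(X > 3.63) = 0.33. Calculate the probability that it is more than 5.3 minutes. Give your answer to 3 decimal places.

0.198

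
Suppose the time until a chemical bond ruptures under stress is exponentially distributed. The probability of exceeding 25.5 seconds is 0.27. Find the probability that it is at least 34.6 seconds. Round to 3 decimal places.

e^(−λ·25.5) = 0.27 ⇒ λ = −ln(0.27)/25.5 = 0.0513464.
P(X > 34.6) = e^(−0.0513464·34.6) = e^(−1.7766) ≈ 0.169.

0.169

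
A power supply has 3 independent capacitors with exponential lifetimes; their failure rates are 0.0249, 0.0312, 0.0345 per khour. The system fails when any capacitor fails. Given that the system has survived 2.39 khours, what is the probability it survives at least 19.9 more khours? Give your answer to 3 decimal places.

0.165

Time to first failure ~ Exp(Σλ) with Σλ = 0.0906.
By memorylessness, P(T > 2.39+19.9 | T > 2.39) = P(T > 19.9) = e^(−0.0906·19.9) ≈ 0.165.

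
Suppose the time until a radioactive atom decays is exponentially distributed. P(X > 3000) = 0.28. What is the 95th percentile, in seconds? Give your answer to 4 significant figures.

7060

e^(−λ·3000) = 0.28 ⇒ λ = −ln(0.28)/3000 = 0.000424322.
95th percentile: 1 − e^(−λt) = 0.95, t = −ln(0.05)/λ = 7060.05 seconds.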